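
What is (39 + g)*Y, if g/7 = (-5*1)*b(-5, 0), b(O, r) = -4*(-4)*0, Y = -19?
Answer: -741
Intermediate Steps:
b(O, r) = 0 (b(O, r) = 16*0 = 0)
g = 0 (g = 7*(-5*1*0) = 7*(-5*0) = 7*0 = 0)
(39 + g)*Y = (39 + 0)*(-19) = 39*(-19) = -741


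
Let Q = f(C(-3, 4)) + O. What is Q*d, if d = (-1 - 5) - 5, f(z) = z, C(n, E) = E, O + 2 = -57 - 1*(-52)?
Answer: 33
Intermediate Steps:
O = -7 (O = -2 + (-57 - 1*(-52)) = -2 + (-57 + 52) = -2 - 5 = -7)
Q = -3 (Q = 4 - 7 = -3)
d = -11 (d = -6 - 5 = -11)
Q*d = -3*(-11) = 33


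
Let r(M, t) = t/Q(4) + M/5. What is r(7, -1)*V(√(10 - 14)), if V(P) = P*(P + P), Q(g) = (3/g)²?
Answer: 136/45 ≈ 3.0222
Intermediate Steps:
Q(g) = 9/g²
V(P) = 2*P² (V(P) = P*(2*P) = 2*P²)
r(M, t) = M/5 + 16*t/9 (r(M, t) = t/((9/4²)) + M/5 = t/((9*(1/16))) + M*(⅕) = t/(9/16) + M/5 = t*(16/9) + M/5 = 16*t/9 + M/5 = M/5 + 16*t/9)
r(7, -1)*V(√(10 - 14)) = ((⅕)*7 + (16/9)*(-1))*(2*(√(10 - 14))²) = (7/5 - 16/9)*(2*(√(-4))²) = -34*(2*I)²/45 = -34*(-4)/45 = -17/45*(-8) = 136/45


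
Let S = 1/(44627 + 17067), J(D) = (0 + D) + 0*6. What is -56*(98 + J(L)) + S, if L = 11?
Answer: -376580175/61694 ≈ -6104.0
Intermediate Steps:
J(D) = D (J(D) = D + 0 = D)
S = 1/61694 ≈ 1.6209e-5
-56*(98 + J(L)) + S = -56*(98 + 11) + 1/61694 = -56*109 + 1/61694 = -6104 + 1/61694 = -376580175/61694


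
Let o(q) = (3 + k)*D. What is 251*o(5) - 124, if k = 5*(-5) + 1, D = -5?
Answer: 26231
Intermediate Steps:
k = -24 (k = -25 + 1 = -24)
o(q) = 105 (o(q) = (3 - 24)*(-5) = -21*(-5) = 105)
251*o(5) - 124 = 251*105 - 124 = 26355 - 124 = 26231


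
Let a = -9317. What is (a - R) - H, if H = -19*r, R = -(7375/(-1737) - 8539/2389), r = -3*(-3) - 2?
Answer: -38143231630/4149693 ≈ -9191.8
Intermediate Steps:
r = 7 (r = 9 - 2 = 7)
R = 32451118/4149693 (R = -(7375*(-1/1737) - 8539*1/2389) = -(-7375/1737 - 8539/2389) = -1*(-32451118/4149693) = 32451118/4149693 ≈ 7.8201)
H = -133 (H = -19*7 = -133)
(a - R) - H = (-9317 - 1*32451118/4149693) - 1*(-133) = (-9317 - 32451118/4149693) + 133 = -38695140799/4149693 + 133 = -38143231630/4149693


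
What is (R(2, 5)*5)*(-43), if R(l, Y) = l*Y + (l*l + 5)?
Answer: -4085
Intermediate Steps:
R(l, Y) = 5 + l² + Y*l (R(l, Y) = Y*l + (l² + 5) = Y*l + (5 + l²) = 5 + l² + Y*l)
(R(2, 5)*5)*(-43) = ((5 + 2² + 5*2)*5)*(-43) = ((5 + 4 + 10)*5)*(-43) = (19*5)*(-43) = 95*(-43) = -4085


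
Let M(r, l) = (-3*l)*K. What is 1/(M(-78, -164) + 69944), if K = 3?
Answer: 1/71420 ≈ 1.4002e-5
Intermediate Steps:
M(r, l) = -9*l (M(r, l) = -3*l*3 = -9*l)
1/(M(-78, -164) + 69944) = 1/(-9*(-164) + 69944) = 1/(1476 + 69944) = 1/71420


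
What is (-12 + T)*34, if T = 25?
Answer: 442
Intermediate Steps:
(-12 + T)*34 = (-12 + 25)*34 = 13*34 = 442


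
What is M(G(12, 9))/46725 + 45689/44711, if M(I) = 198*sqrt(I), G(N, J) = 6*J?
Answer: 45689/44711 + 198*sqrt(6)/15575 ≈ 1.0530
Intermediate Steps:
M(G(12, 9))/46725 + 45689/44711 = (198*sqrt(6*9))/46725 + 45689/44711 = (198*sqrt(54))*(1/46725) + 45689*(1/44711) = (198*(3*sqrt(6)))*(1/46725) + 45689/44711 = (594*sqrt(6))*(1/46725) + 45689/44711 = 198*sqrt(6)/15575 + 45689/44711 = 45689/44711 + 198*sqrt(6)/15575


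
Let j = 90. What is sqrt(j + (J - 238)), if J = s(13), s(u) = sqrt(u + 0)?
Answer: sqrt(-148 + sqrt(13)) ≈ 12.016*I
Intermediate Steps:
s(u) = sqrt(u)
J = sqrt(13) ≈ 3.6056
sqrt(j + (J - 238)) = sqrt(90 + (sqrt(13) - 238)) = sqrt(90 + (-238 + sqrt(13))) = sqrt(-148 + sqrt(13))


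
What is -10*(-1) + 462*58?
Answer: 26806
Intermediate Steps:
-10*(-1) + 462*58 = 10 + 26796 = 26806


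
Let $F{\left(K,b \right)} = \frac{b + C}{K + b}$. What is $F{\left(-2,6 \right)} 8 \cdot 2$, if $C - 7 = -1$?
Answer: $48$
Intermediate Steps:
$C = 6$ ($C = 7 - 1 = 6$)
$F{\left(K,b \right)} = \frac{6 + b}{K + b}$ ($F{\left(K,b \right)} = \frac{b + 6}{K + b} = \frac{6 + b}{K + b}$)
$F{\left(-2,6 \right)} 8 \cdot 2 = \frac{6 + 6}{-2 + 6} \cdot 8 \cdot 2 = \frac{1}{4} \cdot 12 \cdot 8 \cdot 2 = 3 \cdot 8 \cdot 2 = 24 \cdot 2 = 48$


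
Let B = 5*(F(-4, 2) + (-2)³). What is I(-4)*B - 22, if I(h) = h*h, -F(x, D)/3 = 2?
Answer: -1142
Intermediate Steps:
F(x, D) = -6 (F(x, D) = -3*2 = -6)
I(h) = h²
B = -70 (B = 5*(-6 + (-2)³) = 5*(-6 - 8) = 5*(-14) = -70)
I(-4)*B - 22 = (-4)²*(-70) - 22 = 16*(-70) - 22 = -1120 - 22 = -1142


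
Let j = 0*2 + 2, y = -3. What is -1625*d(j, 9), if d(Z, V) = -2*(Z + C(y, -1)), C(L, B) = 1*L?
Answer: -3250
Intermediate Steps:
C(L, B) = L
j = 2 (j = 0 + 2 = 2)
d(Z, V) = 6 - 2*Z (d(Z, V) = -2*(Z - 3) = -2*(-3 + Z) = 6 - 2*Z)
-1625*d(j, 9) = -1625*(6 - 2*2) = -1625*(6 - 4) = -1625*2 = -3250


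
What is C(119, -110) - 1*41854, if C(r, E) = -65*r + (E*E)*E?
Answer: -1380589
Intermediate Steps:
C(r, E) = E³ - 65*r (C(r, E) = -65*r + E²*E = -65*r + E³ = E³ - 65*r)
C(119, -110) - 1*41854 = ((-110)³ - 65*119) - 1*41854 = (-1331000 - 7735) - 41854 = -1338735 - 41854 = -1380589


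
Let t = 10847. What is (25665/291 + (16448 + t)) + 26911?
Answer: 5266537/97 ≈ 54294.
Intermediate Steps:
(25665/291 + (16448 + t)) + 26911 = (25665/291 + (16448 + 10847)) + 26911 = (25665*(1/291) + 27295) + 26911 = (8555/97 + 27295) + 26911 = 2656170/97 + 26911 = 5266537/97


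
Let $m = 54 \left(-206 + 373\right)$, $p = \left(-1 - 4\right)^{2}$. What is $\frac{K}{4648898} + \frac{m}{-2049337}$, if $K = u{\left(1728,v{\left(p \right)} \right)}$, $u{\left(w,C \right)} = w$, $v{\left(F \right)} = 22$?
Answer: $- \frac{19191253914}{4763579340313} \approx -0.0040287$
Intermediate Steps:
$p = 25$ ($p = \left(-5\right)^{2} = 25$)
$m = 9018$ ($m = 54 \cdot 167 = 9018$)
$K = 1728$
$\frac{K}{4648898} + \frac{m}{-2049337} = \frac{1728}{4648898} + \frac{9018}{-2049337} = 1728 \cdot \frac{1}{4648898} + 9018 \left(- \frac{1}{2049337}\right) = \frac{864}{2324449} - \frac{9018}{2049337} = - \frac{19191253914}{4763579340313}$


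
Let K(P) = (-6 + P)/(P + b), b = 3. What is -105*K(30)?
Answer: -840/11 ≈ -76.364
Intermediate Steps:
K(P) = (-6 + P)/(3 + P) (K(P) = (-6 + P)/(P + 3) = (-6 + P)/(3 + P))
-105*K(30) = -105*(-6 + 30)/(3 + 30) = -105*24/33 = -35*24/11 = -105*8/11 = -840/11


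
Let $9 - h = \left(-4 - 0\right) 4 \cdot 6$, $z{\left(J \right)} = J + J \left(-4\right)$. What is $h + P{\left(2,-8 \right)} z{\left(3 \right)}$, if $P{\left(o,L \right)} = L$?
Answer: $177$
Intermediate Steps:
$z{\left(J \right)} = - 3 J$ ($z{\left(J \right)} = J - 4 J = - 3 J$)
$h = 105$ ($h = 9 - \left(-4 - 0\right) 4 \cdot 6 = 9 - \left(-4 + 0\right) 4 \cdot 6 = 9 - \left(-4\right) 4 \cdot 6 = 9 - \left(-16\right) 6 = 9 - -96 = 9 + 96 = 105$)
$h + P{\left(2,-8 \right)} z{\left(3 \right)} = 105 - 8 \left(\left(-3\right) 3\right) = 105 - -72 = 105 + 72 = 177$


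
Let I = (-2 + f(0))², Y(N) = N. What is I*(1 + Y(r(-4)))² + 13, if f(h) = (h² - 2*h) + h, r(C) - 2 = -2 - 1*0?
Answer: 17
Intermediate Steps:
r(C) = 0 (r(C) = 2 + (-2 - 1*0) = 2 + (-2 + 0) = 2 - 2 = 0)
f(h) = h² - h
I = 4 (I = (-2 + 0*(-1 + 0))² = (-2 + 0*(-1))² = (-2 + 0)² = (-2)² = 4)
I*(1 + Y(r(-4)))² + 13 = 4*(1 + 0)² + 13 = 4*1² + 13 = 4*1 + 13 = 4 + 13 = 17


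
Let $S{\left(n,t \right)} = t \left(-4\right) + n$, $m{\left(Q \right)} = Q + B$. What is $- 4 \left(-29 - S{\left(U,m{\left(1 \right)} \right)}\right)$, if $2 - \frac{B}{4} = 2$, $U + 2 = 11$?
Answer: $136$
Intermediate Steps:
$U = 9$ ($U = -2 + 11 = 9$)
$B = 0$ ($B = 8 - 8 = 0$)
$m{\left(Q \right)} = Q$ ($m{\left(Q \right)} = Q + 0 = Q$)
$S{\left(n,t \right)} = n - 4 t$ ($S{\left(n,t \right)} = - 4 t + n = n - 4 t$)
$- 4 \left(-29 - S{\left(U,m{\left(1 \right)} \right)}\right) = - 4 \left(-29 - \left(9 - 4\right)\right) = - 4 \left(-29 - 5\right) = \left(-4\right) \left(-34\right) = 136$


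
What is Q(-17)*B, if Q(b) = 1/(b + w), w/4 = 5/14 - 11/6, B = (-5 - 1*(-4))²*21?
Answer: -441/481 ≈ -0.91684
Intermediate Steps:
B = 21 (B = (-5 + 4)²*21 = (-1)²*21 = 1*21 = 21)
w = -124/21 (w = 4*(5/14 - 11/6) = 4*(-31/21) = -124/21 ≈ -5.9048)
Q(b) = 1/(-124/21 + b) (Q(b) = 1/(b - 124/21) = 1/(-124/21 + b))
Q(-17)*B = (21/(-124 + 21*(-17)))*21 = (21/(-124 - 357))*21 = (21/(-481))*21 = (21*(-1/481))*21 = -21/481*21 = -441/481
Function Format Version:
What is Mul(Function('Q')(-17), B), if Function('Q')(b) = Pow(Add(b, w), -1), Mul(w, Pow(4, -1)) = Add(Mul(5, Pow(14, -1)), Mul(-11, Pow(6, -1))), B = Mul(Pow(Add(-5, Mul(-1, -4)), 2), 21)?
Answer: Rational(-441, 481) ≈ -0.91684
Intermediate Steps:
B = 21 (B = Mul(Pow(Add(-5, 4), 2), 21) = Mul(Pow(-1, 2), 21) = Mul(1, 21) = 21)
w = Rational(-124, 21) (w = Mul(4, Add(Mul(5, Pow(14, -1)), Mul(-11, Pow(6, -1)))) = Mul(4, Add(Mul(5, Rational(1, 14)), Mul(-11, Rational(1, 6)))) = Mul(4, Add(Rational(5, 14), Rational(-11, 6))) = Mul(4, Rational(-31, 21)) = Rational(-124, 21) ≈ -5.9048)
Function('Q')(b) = Pow(Add(Rational(-124, 21), b), -1) (Function('Q')(b) = Pow(Add(b, Rational(-124, 21)), -1) = Pow(Add(Rational(-124, 21), b), -1))
Mul(Function('Q')(-17), B) = Mul(Mul(21, Pow(Add(-124, Mul(21, -17)), -1)), 21) = Mul(Mul(21, Pow(Add(-124, -357), -1)), 21) = Mul(Mul(21, Pow(-481, -1)), 21) = Mul(Mul(21, Rational(-1, 481)), 21) = Mul(Rational(-21, 481), 21) = Rational(-441, 481)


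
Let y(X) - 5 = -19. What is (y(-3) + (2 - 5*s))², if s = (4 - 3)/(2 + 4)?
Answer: 5929/36 ≈ 164.69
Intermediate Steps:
y(X) = -14 (y(X) = 5 - 19 = -14)
s = ⅙ (s = 1/6 = 1*(⅙) = ⅙ ≈ 0.16667)
(y(-3) + (2 - 5*s))² = (-14 + (2 - 5*⅙))² = (-14 + (2 - ⅚))² = (-14 + 7/6)² = (-77/6)² = 5929/36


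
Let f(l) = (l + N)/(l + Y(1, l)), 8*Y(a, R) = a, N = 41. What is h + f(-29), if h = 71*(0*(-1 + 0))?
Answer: -32/77 ≈ -0.41558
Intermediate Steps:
Y(a, R) = a/8
h = 0 (h = 71*(0*(-1)) = 71*0 = 0)
f(l) = (41 + l)/(⅛ + l) (f(l) = (l + 41)/(l + (⅛)*1) = (41 + l)/(l + ⅛) = (41 + l)/(⅛ + l))
h + f(-29) = 0 + 8*(41 - 29)/(1 + 8*(-29)) = 0 + 8*12/(1 - 232) = 0 + 8*12/(-231) = 0 + 8*(-1/231)*12 = 0 - 32/77 = -32/77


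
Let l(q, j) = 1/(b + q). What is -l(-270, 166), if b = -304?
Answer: 1/574 ≈ 0.0017422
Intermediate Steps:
l(q, j) = 1/(-304 + q)
-l(-270, 166) = -1/(-304 - 270) = -1/(-574) = -1*(-1/574) = 1/574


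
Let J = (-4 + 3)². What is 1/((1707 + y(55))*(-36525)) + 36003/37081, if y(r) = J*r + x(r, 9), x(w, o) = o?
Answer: 211716538204/218055747525 ≈ 0.97093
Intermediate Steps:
J = 1 (J = (-1)² = 1)
y(r) = 9 + r (y(r) = 1*r + 9 = r + 9 = 9 + r)
1/((1707 + y(55))*(-36525)) + 36003/37081 = 1/((1707 + (9 + 55))*(-36525)) + 36003/37081 = -1/36525/(1707 + 64) + 36003*(1/37081) = -1/36525/1771 + 3273/3371 = (1/1771)*(-1/36525) + 3273/3371 = -1/64685775 + 3273/3371 = 211716538204/218055747525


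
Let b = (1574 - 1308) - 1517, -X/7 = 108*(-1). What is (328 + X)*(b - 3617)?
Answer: -5276912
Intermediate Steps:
X = 756 (X = -756*(-1) = -7*(-108) = 756)
b = -1251 (b = 266 - 1517 = -1251)
(328 + X)*(b - 3617) = (328 + 756)*(-1251 - 3617) = 1084*(-4868) = -5276912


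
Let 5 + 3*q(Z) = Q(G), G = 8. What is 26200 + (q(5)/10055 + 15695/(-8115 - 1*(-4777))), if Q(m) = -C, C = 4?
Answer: 879208234761/33563590 ≈ 26195.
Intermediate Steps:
Q(m) = -4 (Q(m) = -1*4 = -4)
q(Z) = -3 (q(Z) = -5/3 + (1/3)*(-4) = -5/3 - 4/3 = -3)
26200 + (q(5)/10055 + 15695/(-8115 - 1*(-4777))) = 26200 + (-3/10055 + 15695/(-8115 - 1*(-4777))) = 26200 + (-3*1/10055 + 15695/(-8115 + 4777)) = 26200 + (-3/10055 + 15695/(-3338)) = 26200 + (-3/10055 + 15695*(-1/3338)) = 26200 + (-3/10055 - 15695/3338) = 26200 - 157823239/33563590 = 879208234761/33563590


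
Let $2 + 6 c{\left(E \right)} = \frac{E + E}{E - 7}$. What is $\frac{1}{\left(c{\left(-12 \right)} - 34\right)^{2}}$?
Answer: $\frac{3249}{3783025} \approx 0.00085884$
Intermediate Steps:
$c{\left(E \right)} = - \frac{1}{3} + \frac{E}{3 \left(-7 + E\right)}$ ($c{\left(E \right)} = - \frac{1}{3} + \frac{\left(E + E\right) \frac{1}{E - 7}}{6} = - \frac{1}{3} + \frac{2 E \frac{1}{-7 + E}}{6} = - \frac{1}{3} + \frac{E}{3 \left(-7 + E\right)}$)
$\frac{1}{\left(c{\left(-12 \right)} - 34\right)^{2}} = \frac{1}{\left(\frac{7}{3 \left(-7 - 12\right)} - 34\right)^{2}} = \frac{1}{\left(\frac{7}{3 \left(-19\right)} - 34\right)^{2}} = \frac{1}{\left(\frac{7}{3} \left(- \frac{1}{19}\right) - 34\right)^{2}} = \frac{1}{\left(- \frac{7}{57} - 34\right)^{2}} = \frac{1}{\left(- \frac{1945}{57}\right)^{2}} = \frac{1}{\frac{3783025}{3249}} = \frac{3249}{3783025}$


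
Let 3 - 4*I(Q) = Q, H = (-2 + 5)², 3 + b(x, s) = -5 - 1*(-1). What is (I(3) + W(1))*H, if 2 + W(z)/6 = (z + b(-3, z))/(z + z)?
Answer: -270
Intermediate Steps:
b(x, s) = -7 (b(x, s) = -3 + (-5 - 1*(-1)) = -3 + (-5 + 1) = -3 - 4 = -7)
H = 9 (H = 3² = 9)
W(z) = -12 + 3*(-7 + z)/z (W(z) = -12 + 6*((z - 7)/(z + z)) = -12 + 6*((-7 + z)/((2*z))) = -12 + 6*((-7 + z)*(1/(2*z))) = -12 + 6*((-7 + z)/(2*z)) = -12 + 3*(-7 + z)/z)
I(Q) = ¾ - Q/4
(I(3) + W(1))*H = ((¾ - ¼*3) + (-9 - 21/1))*9 = ((¾ - ¾) + (-9 - 21*1))*9 = (0 + (-9 - 21))*9 = (0 - 30)*9 = -30*9 = -270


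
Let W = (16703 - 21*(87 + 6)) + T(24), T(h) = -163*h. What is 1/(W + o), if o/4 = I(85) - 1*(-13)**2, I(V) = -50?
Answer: 1/9962 ≈ 0.00010038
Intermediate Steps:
o = -876 (o = 4*(-50 - 1*(-13)**2) = 4*(-50 - 1*169) = 4*(-50 - 169) = 4*(-219) = -876)
W = 10838 (W = (16703 - 21*(87 + 6)) - 163*24 = (16703 - 21*93) - 3912 = (16703 - 1953) - 3912 = 14750 - 3912 = 10838)
1/(W + o) = 1/(10838 - 876) = 1/9962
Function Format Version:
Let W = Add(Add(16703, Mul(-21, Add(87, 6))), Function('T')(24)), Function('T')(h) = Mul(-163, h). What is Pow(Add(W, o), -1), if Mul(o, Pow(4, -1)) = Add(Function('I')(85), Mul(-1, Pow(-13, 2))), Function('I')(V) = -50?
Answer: Rational(1, 9962) ≈ 0.00010038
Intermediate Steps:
o = -876 (o = Mul(4, Add(-50, Mul(-1, Pow(-13, 2)))) = Mul(4, Add(-50, Mul(-1, 169))) = Mul(4, Add(-50, -169)) = Mul(4, -219) = -876)
W = 10838 (W = Add(Add(16703, Mul(-21, Add(87, 6))), Mul(-163, 24)) = Add(Add(16703, Mul(-21, 93)), -3912) = Add(Add(16703, -1953), -3912) = Add(14750, -3912) = 10838)
Pow(Add(W, o), -1) = Pow(Add(10838, -876), -1) = Pow(9962, -1) = Rational(1, 9962)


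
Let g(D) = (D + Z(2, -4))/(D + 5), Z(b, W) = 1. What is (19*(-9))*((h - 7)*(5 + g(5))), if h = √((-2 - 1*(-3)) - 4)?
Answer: 33516/5 - 4788*I*√3/5 ≈ 6703.2 - 1658.6*I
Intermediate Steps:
h = I*√3 (h = √((-2 + 3) - 4) = √(1 - 4) = √(-3) = I*√3 ≈ 1.732*I)
g(D) = (1 + D)/(5 + D) (g(D) = (D + 1)/(D + 5) = (1 + D)/(5 + D))
(19*(-9))*((h - 7)*(5 + g(5))) = (19*(-9))*((I*√3 - 7)*(5 + (1 + 5)/(5 + 5))) = -171*(-7 + I*√3)*(5 + 6/10) = -171*(-7 + I*√3)*(5 + (⅒)*6) = -171*(-7 + I*√3)*(5 + ⅗) = -171*(-7 + I*√3)*28/5 = -171*(-196/5 + 28*I*√3/5) = 33516/5 - 4788*I*√3/5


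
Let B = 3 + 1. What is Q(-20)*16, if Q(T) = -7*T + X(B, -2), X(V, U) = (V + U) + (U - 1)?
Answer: 2224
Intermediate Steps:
B = 4
X(V, U) = -1 + V + 2*U (X(V, U) = (U + V) + (-1 + U) = -1 + V + 2*U)
Q(T) = -1 - 7*T (Q(T) = -7*T + (-1 + 4 + 2*(-2)) = -7*T + (-1 + 4 - 4) = -7*T - 1 = -1 - 7*T)
Q(-20)*16 = (-1 - 7*(-20))*16 = (-1 + 140)*16 = 139*16 = 2224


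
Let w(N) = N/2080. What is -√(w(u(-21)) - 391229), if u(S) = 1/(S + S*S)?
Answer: -I*√186610599301854/21840 ≈ -625.48*I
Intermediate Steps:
u(S) = 1/(S + S²)
w(N) = N/2080 (w(N) = N*(1/2080) = N/2080)
-√(w(u(-21)) - 391229) = -√((1/((-21)*(1 - 21)))/2080 - 391229) = -√((-1/21/(-20))/2080 - 391229) = -√((-1/21*(-1/20))/2080 - 391229) = -√((1/2080)*(1/420) - 391229) = -√(1/873600 - 391229) = -√(-341777654399/873600) = -I*√186610599301854/21840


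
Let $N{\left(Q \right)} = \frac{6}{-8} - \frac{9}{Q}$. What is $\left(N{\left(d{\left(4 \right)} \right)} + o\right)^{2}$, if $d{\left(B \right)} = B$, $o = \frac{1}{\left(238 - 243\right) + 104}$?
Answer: $\frac{87616}{9801} \approx 8.9395$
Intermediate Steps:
$o = \frac{1}{99}$ ($o = \frac{1}{\left(238 - 243\right) + 104} = \frac{1}{-5 + 104} = \frac{1}{99} \approx 0.010101$)
$N{\left(Q \right)} = - \frac{3}{4} - \frac{9}{Q}$ ($N{\left(Q \right)} = 6 \left(- \frac{1}{8}\right) - \frac{9}{Q} = - \frac{3}{4} - \frac{9}{Q}$)
$\left(N{\left(d{\left(4 \right)} \right)} + o\right)^{2} = \left(\left(- \frac{3}{4} - \frac{9}{4}\right) + \frac{1}{99}\right)^{2} = \left(-3 + \frac{1}{99}\right)^{2} = \left(- \frac{296}{99}\right)^{2} = \frac{87616}{9801}$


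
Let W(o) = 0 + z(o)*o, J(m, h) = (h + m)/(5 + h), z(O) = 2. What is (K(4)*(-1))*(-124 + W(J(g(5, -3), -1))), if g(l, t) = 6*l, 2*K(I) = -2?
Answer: -219/2 ≈ -109.50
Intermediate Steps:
K(I) = -1 (K(I) = (½)*(-2) = -1)
J(m, h) = (h + m)/(5 + h)
W(o) = 2*o (W(o) = 0 + 2*o = 2*o)
(K(4)*(-1))*(-124 + W(J(g(5, -3), -1))) = (-1*(-1))*(-124 + 2*((-1 + 6*5)/(5 - 1))) = 1*(-124 + 2*((-1 + 30)/4)) = 1*(-124 + 2*((¼)*29)) = 1*(-124 + 2*(29/4)) = 1*(-124 + 29/2) = 1*(-219/2) = -219/2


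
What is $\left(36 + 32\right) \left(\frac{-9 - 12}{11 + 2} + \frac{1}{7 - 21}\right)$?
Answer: $- \frac{10438}{91} \approx -114.7$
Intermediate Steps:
$\left(36 + 32\right) \left(\frac{-9 - 12}{11 + 2} + \frac{1}{7 - 21}\right) = 68 \left(- \frac{21}{13} + \frac{1}{-14}\right) = 68 \left(\left(-21\right) \frac{1}{13} - \frac{1}{14}\right) = 68 \left(- \frac{21}{13} - \frac{1}{14}\right) = 68 \left(- \frac{307}{182}\right) = - \frac{10438}{91}$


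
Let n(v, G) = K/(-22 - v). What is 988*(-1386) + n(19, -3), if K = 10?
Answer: -56144098/41 ≈ -1.3694e+6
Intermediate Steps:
n(v, G) = 10/(-22 - v)
988*(-1386) + n(19, -3) = 988*(-1386) - 10/(22 + 19) = -1369368 - 10/41 = -56144098/41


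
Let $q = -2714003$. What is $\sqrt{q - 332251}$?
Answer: $i \sqrt{3046254} \approx 1745.4 i$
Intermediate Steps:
$\sqrt{q - 332251} = \sqrt{-2714003 - 332251} = \sqrt{-3046254} = i \sqrt{3046254}$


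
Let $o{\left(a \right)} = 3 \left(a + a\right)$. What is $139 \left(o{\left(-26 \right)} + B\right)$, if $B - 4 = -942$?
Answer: $-152066$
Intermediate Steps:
$B = -938$ ($B = 4 - 942 = -938$)
$o{\left(a \right)} = 6 a$ ($o{\left(a \right)} = 3 \cdot 2 a = 6 a$)
$139 \left(o{\left(-26 \right)} + B\right) = 139 \left(6 \left(-26\right) - 938\right) = 139 \left(-156 - 938\right) = 139 \left(-1094\right) = -152066$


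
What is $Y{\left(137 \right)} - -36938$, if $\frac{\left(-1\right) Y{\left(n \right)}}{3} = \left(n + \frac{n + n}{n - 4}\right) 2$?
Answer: $\frac{4801784}{133} \approx 36104.0$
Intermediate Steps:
$Y{\left(n \right)} = - 6 n - \frac{12 n}{-4 + n}$ ($Y{\left(n \right)} = - 3 \left(n + \frac{n + n}{n - 4}\right) 2 = - 3 \left(n + \frac{2 n}{-4 + n}\right) 2 = - 3 \left(2 n + \frac{4 n}{-4 + n}\right) = - 6 n - \frac{12 n}{-4 + n}$)
$Y{\left(137 \right)} - -36938 = 6 \cdot 137 \frac{1}{-4 + 137} \left(2 - 137\right) - -36938 = 6 \cdot 137 \cdot \frac{1}{133} \left(2 - 137\right) + 36938 = 6 \cdot 137 \cdot \frac{1}{133} \left(-135\right) + 36938 = - \frac{110970}{133} + 36938 = \frac{4801784}{133}$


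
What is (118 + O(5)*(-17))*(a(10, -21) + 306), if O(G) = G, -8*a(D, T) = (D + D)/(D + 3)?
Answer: 262383/26 ≈ 10092.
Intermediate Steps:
a(D, T) = -D/(4*(3 + D)) (a(D, T) = -(D + D)/(8*(D + 3)) = -2*D/(8*(3 + D)) = -D/(4*(3 + D)))
(118 + O(5)*(-17))*(a(10, -21) + 306) = (118 + 5*(-17))*(-1*10/(12 + 4*10) + 306) = (118 - 85)*(-1*10/(12 + 40) + 306) = 33*(-1*10/52 + 306) = 33*(-1*10*1/52 + 306) = 33*(-5/26 + 306) = 33*(7951/26) = 262383/26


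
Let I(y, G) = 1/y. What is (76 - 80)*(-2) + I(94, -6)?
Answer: 753/94 ≈ 8.0106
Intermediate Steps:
(76 - 80)*(-2) + I(94, -6) = (76 - 80)*(-2) + 1/94 = -4*(-2) + 1/94 = 8 + 1/94 = 753/94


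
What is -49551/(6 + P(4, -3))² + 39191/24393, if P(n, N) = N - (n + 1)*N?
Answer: -132888851/878148 ≈ -151.33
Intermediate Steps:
P(n, N) = N - N*(1 + n) (P(n, N) = N - (1 + n)*N = N - N*(1 + n))
-49551/(6 + P(4, -3))² + 39191/24393 = -49551/(6 - 1*(-3)*4)² + 39191/24393 = -49551/(6 + 12)² + 39191*(1/24393) = -49551/(18²) + 39191/24393 = -49551/324 + 39191/24393 = -49551*1/324 + 39191/24393 = -16517/108 + 39191/24393 = -132888851/878148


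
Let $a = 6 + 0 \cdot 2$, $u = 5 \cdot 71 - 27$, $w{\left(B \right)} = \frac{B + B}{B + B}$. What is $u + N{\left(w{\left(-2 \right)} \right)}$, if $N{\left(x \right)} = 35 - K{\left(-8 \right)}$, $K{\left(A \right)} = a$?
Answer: $357$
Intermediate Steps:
$w{\left(B \right)} = 1$ ($w{\left(B \right)} = \frac{2 B}{2 B} = 2 B \frac{1}{2 B} = 1$)
$u = 328$ ($u = 355 - 27 = 328$)
$a = 6$ ($a = 6 + 0 = 6$)
$K{\left(A \right)} = 6$
$N{\left(x \right)} = 29$ ($N{\left(x \right)} = 35 - 6 = 29$)
$u + N{\left(w{\left(-2 \right)} \right)} = 328 + 29 = 357$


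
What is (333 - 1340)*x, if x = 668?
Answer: -672676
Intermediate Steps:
(333 - 1340)*x = (333 - 1340)*668 = -1007*668 = -672676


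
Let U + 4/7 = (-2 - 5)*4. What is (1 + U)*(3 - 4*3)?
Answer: 1737/7 ≈ 248.14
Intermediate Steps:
U = -200/7 (U = -4/7 + (-2 - 5)*4 = -4/7 - 7*4 = -4/7 - 28 = -200/7 ≈ -28.571)
(1 + U)*(3 - 4*3) = (1 - 200/7)*(3 - 4*3) = -193*(3 - 12)/7 = -193/7*(-9) = 1737/7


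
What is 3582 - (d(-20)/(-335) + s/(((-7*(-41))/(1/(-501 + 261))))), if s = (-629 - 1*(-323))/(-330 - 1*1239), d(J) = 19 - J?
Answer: 1440980408411/402270680 ≈ 3582.1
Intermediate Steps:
s = 102/523 (s = (-629 + 323)/(-330 - 1239) = -306/(-1569) = -306*(-1/1569) = 102/523 ≈ 0.19503)
3582 - (d(-20)/(-335) + s/(((-7*(-41))/(1/(-501 + 261))))) = 3582 - ((19 - 1*(-20))/(-335) + 102/(523*(((-7*(-41))/(1/(-501 + 261)))))) = 3582 - ((19 + 20)*(-1/335) + 102/(523*((287/(1/(-240)))))) = 3582 - (39*(-1/335) + 102/(523*((287/(-1/240))))) = 3582 - (-39/335 + 102/(523*((287*(-240))))) = 3582 - (-39/335 + (102/523)/(-68880)) = 3582 - (-39/335 + (102/523)*(-1/68880)) = 3582 - (-39/335 - 17/6004040) = 3582 - 1*(-46832651/402270680) = 3582 + 46832651/402270680 = 1440980408411/402270680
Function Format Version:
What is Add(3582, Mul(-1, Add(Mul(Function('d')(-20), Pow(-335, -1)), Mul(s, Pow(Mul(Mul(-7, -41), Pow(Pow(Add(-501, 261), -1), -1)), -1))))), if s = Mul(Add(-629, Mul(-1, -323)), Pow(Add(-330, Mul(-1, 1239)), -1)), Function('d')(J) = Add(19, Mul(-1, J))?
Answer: Rational(1440980408411, 402270680) ≈ 3582.1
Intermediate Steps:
s = Rational(102, 523) (s = Mul(Add(-629, 323), Pow(Add(-330, -1239), -1)) = Mul(-306, Pow(-1569, -1)) = Mul(-306, Rational(-1, 1569)) = Rational(102, 523) ≈ 0.19503)
Add(3582, Mul(-1, Add(Mul(Function('d')(-20), Pow(-335, -1)), Mul(s, Pow(Mul(Mul(-7, -41), Pow(Pow(Add(-501, 261), -1), -1)), -1))))) = Add(3582, Mul(-1, Add(Mul(Add(19, Mul(-1, -20)), Pow(-335, -1)), Mul(Rational(102, 523), Pow(Mul(Mul(-7, -41), Pow(Pow(Add(-501, 261), -1), -1)), -1))))) = Add(3582, Mul(-1, Add(Mul(Add(19, 20), Rational(-1, 335)), Mul(Rational(102, 523), Pow(Mul(287, Pow(Pow(-240, -1), -1)), -1))))) = Add(3582, Mul(-1, Add(Mul(39, Rational(-1, 335)), Mul(Rational(102, 523), Pow(Mul(287, Pow(Rational(-1, 240), -1)), -1))))) = Add(3582, Mul(-1, Add(Rational(-39, 335), Mul(Rational(102, 523), Pow(Mul(287, -240), -1))))) = Add(3582, Mul(-1, Add(Rational(-39, 335), Mul(Rational(102, 523), Pow(-68880, -1))))) = Add(3582, Mul(-1, Add(Rational(-39, 335), Mul(Rational(102, 523), Rational(-1, 68880))))) = Add(3582, Mul(-1, Add(Rational(-39, 335), Rational(-17, 6004040)))) = Add(3582, Mul(-1, Rational(-46832651, 402270680))) = Add(3582, Rational(46832651, 402270680)) = Rational(1440980408411, 402270680)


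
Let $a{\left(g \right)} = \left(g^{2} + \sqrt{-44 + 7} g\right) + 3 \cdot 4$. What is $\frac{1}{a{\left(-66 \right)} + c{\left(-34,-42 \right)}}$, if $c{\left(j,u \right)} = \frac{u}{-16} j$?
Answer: $\frac{22820}{98500659} + \frac{352 i \sqrt{37}}{98500659} \approx 0.00023167 + 2.1737 \cdot 10^{-5} i$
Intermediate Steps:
$c{\left(j,u \right)} = - \frac{j u}{16}$ ($c{\left(j,u \right)} = u \left(- \frac{1}{16}\right) j = - \frac{u}{16} j = - \frac{j u}{16}$)
$a{\left(g \right)} = 12 + g^{2} + i g \sqrt{37}$ ($a{\left(g \right)} = \left(g^{2} + \sqrt{-37} g\right) + 12 = \left(g^{2} + i \sqrt{37} g\right) + 12 = \left(g^{2} + i g \sqrt{37}\right) + 12 = 12 + g^{2} + i g \sqrt{37}$)
$\frac{1}{a{\left(-66 \right)} + c{\left(-34,-42 \right)}} = \frac{1}{\left(12 + \left(-66\right)^{2} + i \left(-66\right) \sqrt{37}\right) - \left(- \frac{17}{8}\right) \left(-42\right)} = \frac{1}{\left(12 + 4356 - 66 i \sqrt{37}\right) - \frac{357}{4}} = \frac{1}{\left(4368 - 66 i \sqrt{37}\right) - \frac{357}{4}} = \frac{1}{\frac{17115}{4} - 66 i \sqrt{37}}$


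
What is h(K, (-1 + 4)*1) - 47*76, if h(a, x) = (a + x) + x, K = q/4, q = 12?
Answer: -3563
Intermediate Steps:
K = 3 (K = 12/4 = 12*(¼) = 3)
h(a, x) = a + 2*x
h(K, (-1 + 4)*1) - 47*76 = (3 + 2*((-1 + 4)*1)) - 47*76 = (3 + 2*(3*1)) - 3572 = (3 + 2*3) - 3572 = (3 + 6) - 3572 = 9 - 3572 = -3563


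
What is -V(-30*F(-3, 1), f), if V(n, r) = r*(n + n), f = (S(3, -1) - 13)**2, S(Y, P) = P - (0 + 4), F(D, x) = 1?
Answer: 19440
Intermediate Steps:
S(Y, P) = -4 + P (S(Y, P) = P - 1*4 = P - 4 = -4 + P)
f = 324 (f = ((-4 - 1) - 13)**2 = (-5 - 13)**2 = (-18)**2 = 324)
V(n, r) = 2*n*r (V(n, r) = r*(2*n) = 2*n*r)
-V(-30*F(-3, 1), f) = -2*(-30*1)*324 = -2*(-30)*324 = -1*(-19440) = 19440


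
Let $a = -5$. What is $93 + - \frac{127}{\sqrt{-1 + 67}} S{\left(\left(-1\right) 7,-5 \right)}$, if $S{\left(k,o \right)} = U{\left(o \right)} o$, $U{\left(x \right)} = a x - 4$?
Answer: $93 + \frac{4445 \sqrt{66}}{22} \approx 1734.4$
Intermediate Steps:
$U{\left(x \right)} = -4 - 5 x$ ($U{\left(x \right)} = - 5 x - 4 = -4 - 5 x$)
$S{\left(k,o \right)} = o \left(-4 - 5 o\right)$ ($S{\left(k,o \right)} = \left(-4 - 5 o\right) o = o \left(-4 - 5 o\right)$)
$93 + - \frac{127}{\sqrt{-1 + 67}} S{\left(\left(-1\right) 7,-5 \right)} = 93 + - \frac{127}{\sqrt{-1 + 67}} \left(\left(-1\right) \left(-5\right) \left(4 + 5 \left(-5\right)\right)\right) = 93 + - \frac{127}{\sqrt{66}} \left(\left(-1\right) \left(-5\right) \left(4 - 25\right)\right) = 93 + - 127 \frac{\sqrt{66}}{66} \left(\left(-1\right) \left(-5\right) \left(-21\right)\right) = 93 + - \frac{127 \sqrt{66}}{66} \left(-105\right) = 93 + \frac{4445 \sqrt{66}}{22}$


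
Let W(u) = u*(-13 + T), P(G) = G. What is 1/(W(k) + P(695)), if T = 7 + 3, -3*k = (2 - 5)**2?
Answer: 1/704 ≈ 0.0014205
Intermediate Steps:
k = -3 (k = -(2 - 5)**2/3 = -1/3*(-3)**2 = -1/3*9 = -3)
T = 10
W(u) = -3*u (W(u) = u*(-13 + 10) = u*(-3) = -3*u)
1/(W(k) + P(695)) = 1/(-3*(-3) + 695) = 1/(9 + 695) = 1/704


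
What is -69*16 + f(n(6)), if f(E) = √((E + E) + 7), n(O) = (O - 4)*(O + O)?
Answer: -1104 + √55 ≈ -1096.6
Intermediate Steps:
n(O) = 2*O*(-4 + O) (n(O) = (-4 + O)*(2*O) = 2*O*(-4 + O))
f(E) = √(7 + 2*E) (f(E) = √(2*E + 7) = √(7 + 2*E))
-69*16 + f(n(6)) = -69*16 + √(7 + 2*(2*6*(-4 + 6))) = -1104 + √(7 + 2*(2*6*2)) = -1104 + √(7 + 2*24) = -1104 + √(7 + 48) = -1104 + √55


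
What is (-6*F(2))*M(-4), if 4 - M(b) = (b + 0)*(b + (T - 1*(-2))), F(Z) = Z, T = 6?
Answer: -240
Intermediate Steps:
M(b) = 4 - b*(8 + b) (M(b) = 4 - (b + 0)*(b + (6 - 1*(-2))) = 4 - b*(b + (6 + 2)) = 4 - b*(b + 8) = 4 - b*(8 + b))
(-6*F(2))*M(-4) = (-6*2)*(4 - 1*(-4)² - 8*(-4)) = -12*(4 - 1*16 + 32) = -12*(4 - 16 + 32) = -12*20 = -240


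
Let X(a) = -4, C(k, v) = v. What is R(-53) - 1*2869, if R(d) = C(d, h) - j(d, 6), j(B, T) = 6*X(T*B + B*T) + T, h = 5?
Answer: -2846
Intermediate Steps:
j(B, T) = -24 + T (j(B, T) = 6*(-4) + T = -24 + T)
R(d) = 23 (R(d) = 5 - (-24 + 6) = 5 - 1*(-18) = 5 + 18 = 23)
R(-53) - 1*2869 = 23 - 1*2869 = 23 - 2869 = -2846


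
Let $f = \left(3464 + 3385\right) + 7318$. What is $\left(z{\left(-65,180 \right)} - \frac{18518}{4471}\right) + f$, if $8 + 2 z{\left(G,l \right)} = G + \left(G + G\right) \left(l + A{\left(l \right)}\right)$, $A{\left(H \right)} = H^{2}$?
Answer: $- \frac{18810155505}{8942} \approx -2.1036 \cdot 10^{6}$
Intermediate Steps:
$f = 14167$ ($f = 6849 + 7318 = 14167$)
$z{\left(G,l \right)} = -4 + \frac{G}{2} + G \left(l + l^{2}\right)$ ($z{\left(G,l \right)} = -4 + \frac{G + \left(G + G\right) \left(l + l^{2}\right)}{2} = -4 + \frac{G + 2 G \left(l + l^{2}\right)}{2} = -4 + \left(\frac{G}{2} + G \left(l + l^{2}\right)\right) = -4 + \frac{G}{2} + G \left(l + l^{2}\right)$)
$\left(z{\left(-65,180 \right)} - \frac{18518}{4471}\right) + f = \left(\left(-4 + \frac{1}{2} \left(-65\right) - 11700 - 65 \cdot 180^{2}\right) - \frac{18518}{4471}\right) + 14167 = \left(\left(-4 - \frac{65}{2} - 11700 - 2106000\right) - \frac{18518}{4471}\right) + 14167 = \left(- \frac{4235473}{2} - \frac{18518}{4471}\right) + 14167 = - \frac{18936836819}{8942} + 14167 = - \frac{18810155505}{8942}$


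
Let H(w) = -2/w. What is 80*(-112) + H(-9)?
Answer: -80638/9 ≈ -8959.8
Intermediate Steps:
80*(-112) + H(-9) = 80*(-112) - 2/(-9) = -8960 - 2*(-⅑) = -8960 + 2/9 = -80638/9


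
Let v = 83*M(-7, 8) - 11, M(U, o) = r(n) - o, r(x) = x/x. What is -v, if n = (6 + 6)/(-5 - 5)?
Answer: 592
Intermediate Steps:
n = -6/5 (n = 12/(-10) = 12*(-⅒) = -6/5 ≈ -1.2000)
r(x) = 1
M(U, o) = 1 - o
v = -592 (v = 83*(1 - 1*8) - 11 = 83*(1 - 8) - 11 = 83*(-7) - 11 = -581 - 11 = -592)
-v = -1*(-592) = 592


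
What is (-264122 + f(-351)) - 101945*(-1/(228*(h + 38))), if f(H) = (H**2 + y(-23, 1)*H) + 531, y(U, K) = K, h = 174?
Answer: -6802755031/48336 ≈ -1.4074e+5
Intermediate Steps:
f(H) = 531 + H + H**2 (f(H) = (H**2 + 1*H) + 531 = (H**2 + H) + 531 = (H + H**2) + 531 = 531 + H + H**2)
(-264122 + f(-351)) - 101945*(-1/(228*(h + 38))) = (-264122 + (531 - 351 + (-351)**2)) - 101945*(-1/(228*(174 + 38))) = (-264122 + (531 - 351 + 123201)) - 101945/((-228*212)) = (-264122 + 123381) - 101945/(-48336) = -140741 - 101945*(-1/48336) = -140741 + 101945/48336 = -6802755031/48336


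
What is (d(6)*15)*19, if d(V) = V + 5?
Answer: 3135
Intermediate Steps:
d(V) = 5 + V
(d(6)*15)*19 = ((5 + 6)*15)*19 = (11*15)*19 = 165*19 = 3135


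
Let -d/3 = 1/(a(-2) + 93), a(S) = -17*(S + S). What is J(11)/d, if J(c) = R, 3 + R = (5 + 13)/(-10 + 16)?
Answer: 0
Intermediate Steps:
a(S) = -34*S
R = 0 (R = -3 + (5 + 13)/(-10 + 16) = -3 + 18/6 = -3 + 18*(⅙) = -3 + 3 = 0)
J(c) = 0
d = -3/161 (d = -3/(-34*(-2) + 93) = -3/(68 + 93) = -3/161 ≈ -0.018634)
J(11)/d = 0/(-3/161) = 0*(-161/3) = 0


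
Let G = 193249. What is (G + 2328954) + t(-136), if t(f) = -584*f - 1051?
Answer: 2600576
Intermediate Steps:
t(f) = -1051 - 584*f
(G + 2328954) + t(-136) = (193249 + 2328954) + (-1051 - 584*(-136)) = 2522203 + (-1051 + 79424) = 2522203 + 78373 = 2600576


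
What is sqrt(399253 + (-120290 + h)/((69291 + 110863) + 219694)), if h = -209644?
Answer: sqrt(3989488008505705)/99962 ≈ 631.86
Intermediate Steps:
sqrt(399253 + (-120290 + h)/((69291 + 110863) + 219694)) = sqrt(399253 + (-120290 - 209644)/((69291 + 110863) + 219694)) = sqrt(399253 - 329934/(180154 + 219694)) = sqrt(399253 - 329934/399848) = sqrt(399253 - 329934*1/399848) = sqrt(399253 - 164967/199924) = sqrt(79820091805/199924) = sqrt(3989488008505705)/99962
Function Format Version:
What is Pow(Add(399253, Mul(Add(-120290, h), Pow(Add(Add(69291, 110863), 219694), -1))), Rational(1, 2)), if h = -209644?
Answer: Mul(Rational(1, 99962), Pow(3989488008505705, Rational(1, 2))) ≈ 631.86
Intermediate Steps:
Pow(Add(399253, Mul(Add(-120290, h), Pow(Add(Add(69291, 110863), 219694), -1))), Rational(1, 2)) = Pow(Add(399253, Mul(Add(-120290, -209644), Pow(Add(Add(69291, 110863), 219694), -1))), Rational(1, 2)) = Pow(Add(399253, Mul(-329934, Pow(Add(180154, 219694), -1))), Rational(1, 2)) = Pow(Add(399253, Mul(-329934, Pow(399848, -1))), Rational(1, 2)) = Pow(Add(399253, Mul(-329934, Rational(1, 399848))), Rational(1, 2)) = Pow(Add(399253, Rational(-164967, 199924)), Rational(1, 2)) = Pow(Rational(79820091805, 199924), Rational(1, 2)) = Mul(Rational(1, 99962), Pow(3989488008505705, Rational(1, 2)))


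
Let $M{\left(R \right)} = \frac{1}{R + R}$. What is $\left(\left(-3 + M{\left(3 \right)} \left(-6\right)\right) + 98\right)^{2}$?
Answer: $8836$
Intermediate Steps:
$M{\left(R \right)} = \frac{1}{2 R}$
$\left(\left(-3 + M{\left(3 \right)} \left(-6\right)\right) + 98\right)^{2} = \left(\left(-3 + \frac{1}{2 \cdot 3} \left(-6\right)\right) + 98\right)^{2} = \left(\left(-3 + \frac{1}{2} \cdot \frac{1}{3} \left(-6\right)\right) + 98\right)^{2} = \left(\left(-3 + \frac{1}{6} \left(-6\right)\right) + 98\right)^{2} = \left(\left(-3 - 1\right) + 98\right)^{2} = \left(-4 + 98\right)^{2} = 94^{2} = 8836$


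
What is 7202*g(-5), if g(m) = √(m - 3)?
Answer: 14404*I*√2 ≈ 20370.0*I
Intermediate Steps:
g(m) = √(-3 + m)
7202*g(-5) = 7202*√(-3 - 5) = 7202*√(-8) = 7202*(2*I*√2) = 14404*I*√2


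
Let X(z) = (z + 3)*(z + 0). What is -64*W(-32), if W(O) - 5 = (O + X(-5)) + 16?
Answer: 64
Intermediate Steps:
X(z) = z*(3 + z) (X(z) = (3 + z)*z = z*(3 + z))
W(O) = 31 + O (W(O) = 5 + ((O - 5*(3 - 5)) + 16) = 5 + ((O - 5*(-2)) + 16) = 5 + ((O + 10) + 16) = 5 + ((10 + O) + 16) = 5 + (26 + O) = 31 + O)
-64*W(-32) = -64*(31 - 32) = -64*(-1) = 64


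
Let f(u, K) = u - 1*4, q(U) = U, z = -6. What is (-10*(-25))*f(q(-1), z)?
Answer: -1250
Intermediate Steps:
f(u, K) = -4 + u (f(u, K) = u - 4 = -4 + u)
(-10*(-25))*f(q(-1), z) = (-10*(-25))*(-4 - 1) = 250*(-5) = -1250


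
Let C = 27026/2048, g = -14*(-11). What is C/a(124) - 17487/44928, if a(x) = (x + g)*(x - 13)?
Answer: -159709915/410781696 ≈ -0.38879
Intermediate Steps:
g = 154
C = 13513/1024 (C = 27026*(1/2048) = 13513/1024 ≈ 13.196)
a(x) = (-13 + x)*(154 + x) (a(x) = (x + 154)*(x - 13) = (154 + x)*(-13 + x) = (-13 + x)*(154 + x))
C/a(124) - 17487/44928 = 13513/(1024*(-2002 + 124**2 + 141*124)) - 17487/44928 = 13513/(1024*(-2002 + 15376 + 17484)) - 17487*1/44928 = (13513/1024)/30858 - 1943/4992 = (13513/1024)*(1/30858) - 1943/4992 = 13513/31598592 - 1943/4992 = -159709915/410781696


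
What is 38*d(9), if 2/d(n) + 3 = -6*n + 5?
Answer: -19/13 ≈ -1.4615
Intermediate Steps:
d(n) = 2/(2 - 6*n) (d(n) = 2/(-3 + (-6*n + 5)) = 2/(-3 + (5 - 6*n)) = 2/(2 - 6*n))
38*d(9) = 38*(-1/(-1 + 3*9)) = 38*(-1/(-1 + 27)) = 38*(-1/26) = -19/13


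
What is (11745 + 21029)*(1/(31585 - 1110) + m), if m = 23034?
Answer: 23006074762874/30475 ≈ 7.5492e+8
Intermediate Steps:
(11745 + 21029)*(1/(31585 - 1110) + m) = (11745 + 21029)*(1/(31585 - 1110) + 23034) = 32774*(1/30475 + 23034) = 32774*(701961151/30475) = 23006074762874/30475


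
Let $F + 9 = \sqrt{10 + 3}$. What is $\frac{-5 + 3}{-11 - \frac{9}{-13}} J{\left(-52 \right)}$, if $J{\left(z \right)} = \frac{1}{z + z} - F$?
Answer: $\frac{935}{536} - \frac{13 \sqrt{13}}{67} \approx 1.0448$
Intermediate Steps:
$F = -9 + \sqrt{13}$ ($F = -9 + \sqrt{10 + 3} = -9 + \sqrt{13} \approx -5.3944$)
$J{\left(z \right)} = 9 + \frac{1}{2 z} - \sqrt{13}$ ($J{\left(z \right)} = \frac{1}{z + z} - \left(-9 + \sqrt{13}\right) = \frac{1}{2 z} + \left(9 - \sqrt{13}\right) = 9 + \frac{1}{2 z} - \sqrt{13}$)
$\frac{-5 + 3}{-11 - \frac{9}{-13}} J{\left(-52 \right)} = \frac{-5 + 3}{-11 - \frac{9}{-13}} \left(9 + \frac{1}{2 \left(-52\right)} - \sqrt{13}\right) = - \frac{2}{-11 - - \frac{9}{13}} \left(9 + \frac{1}{2} \left(- \frac{1}{52}\right) - \sqrt{13}\right) = - \frac{2}{-11 + \frac{9}{13}} \left(9 - \frac{1}{104} - \sqrt{13}\right) = - \frac{2}{- \frac{134}{13}} \left(\frac{935}{104} - \sqrt{13}\right) = \left(-2\right) \left(- \frac{13}{134}\right) \left(\frac{935}{104} - \sqrt{13}\right) = \frac{13 \left(\frac{935}{104} - \sqrt{13}\right)}{67} = \frac{935}{536} - \frac{13 \sqrt{13}}{67}$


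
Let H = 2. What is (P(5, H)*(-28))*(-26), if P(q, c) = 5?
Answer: 3640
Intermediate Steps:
(P(5, H)*(-28))*(-26) = (5*(-28))*(-26) = -140*(-26) = 3640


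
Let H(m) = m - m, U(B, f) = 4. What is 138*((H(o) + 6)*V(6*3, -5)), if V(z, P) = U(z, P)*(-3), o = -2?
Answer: -9936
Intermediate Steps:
H(m) = 0
V(z, P) = -12 (V(z, P) = 4*(-3) = -12)
138*((H(o) + 6)*V(6*3, -5)) = 138*((0 + 6)*(-12)) = 138*(6*(-12)) = 138*(-72) = -9936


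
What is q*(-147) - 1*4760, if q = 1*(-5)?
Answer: -4025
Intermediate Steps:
q = -5
q*(-147) - 1*4760 = -5*(-147) - 1*4760 = 735 - 4760 = -4025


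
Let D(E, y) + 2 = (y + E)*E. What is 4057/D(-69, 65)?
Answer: 4057/274 ≈ 14.807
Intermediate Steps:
D(E, y) = -2 + E*(E + y) (D(E, y) = -2 + (y + E)*E = -2 + (E + y)*E = -2 + E*(E + y))
4057/D(-69, 65) = 4057/(-2 + (-69)² - 69*65) = 4057/(-2 + 4761 - 4485) = 4057/274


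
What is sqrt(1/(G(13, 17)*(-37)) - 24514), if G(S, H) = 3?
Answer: I*sqrt(302037105)/111 ≈ 156.57*I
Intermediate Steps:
sqrt(1/(G(13, 17)*(-37)) - 24514) = sqrt(1/(3*(-37)) - 24514) = sqrt(1/(-111) - 24514) = sqrt(-1/111 - 24514) = sqrt(-2721055/111) = I*sqrt(302037105)/111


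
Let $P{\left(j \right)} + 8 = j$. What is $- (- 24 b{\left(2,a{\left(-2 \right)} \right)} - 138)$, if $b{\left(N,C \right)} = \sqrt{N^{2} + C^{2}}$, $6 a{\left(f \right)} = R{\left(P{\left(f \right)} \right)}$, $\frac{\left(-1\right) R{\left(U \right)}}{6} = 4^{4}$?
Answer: $138 + 48 \sqrt{16385} \approx 6282.2$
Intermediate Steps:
$P{\left(j \right)} = -8 + j$
$R{\left(U \right)} = -1536$ ($R{\left(U \right)} = - 6 \cdot 4^{4} = \left(-6\right) 256 = -1536$)
$a{\left(f \right)} = -256$ ($a{\left(f \right)} = \frac{1}{6} \left(-1536\right) = -256$)
$b{\left(N,C \right)} = \sqrt{C^{2} + N^{2}}$
$- (- 24 b{\left(2,a{\left(-2 \right)} \right)} - 138) = - (- 24 \sqrt{\left(-256\right)^{2} + 2^{2}} - 138) = - (- 24 \sqrt{65536 + 4} - 138) = - (- 24 \sqrt{65540} - 138) = - (- 24 \cdot 2 \sqrt{16385} - 138) = - (- 48 \sqrt{16385} - 138) = - (-138 - 48 \sqrt{16385}) = 138 + 48 \sqrt{16385}$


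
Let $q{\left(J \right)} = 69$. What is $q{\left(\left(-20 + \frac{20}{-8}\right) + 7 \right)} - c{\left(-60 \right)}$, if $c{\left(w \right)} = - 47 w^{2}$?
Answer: $169269$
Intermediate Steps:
$q{\left(\left(-20 + \frac{20}{-8}\right) + 7 \right)} - c{\left(-60 \right)} = 69 - - 47 \left(-60\right)^{2} = 69 - \left(-47\right) 3600 = 69 - -169200 = 69 + 169200 = 169269$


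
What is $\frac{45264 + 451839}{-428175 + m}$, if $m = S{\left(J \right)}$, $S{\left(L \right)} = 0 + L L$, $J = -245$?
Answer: $- \frac{497103}{368150} \approx -1.3503$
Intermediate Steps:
$S{\left(L \right)} = L^{2}$ ($S{\left(L \right)} = 0 + L^{2} = L^{2}$)
$m = 60025$ ($m = \left(-245\right)^{2} = 60025$)
$\frac{45264 + 451839}{-428175 + m} = \frac{45264 + 451839}{-428175 + 60025} = \frac{497103}{-368150} = 497103 \left(- \frac{1}{368150}\right) = - \frac{497103}{368150}$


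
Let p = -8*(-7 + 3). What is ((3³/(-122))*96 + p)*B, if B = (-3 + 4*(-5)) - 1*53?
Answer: -49856/61 ≈ -817.31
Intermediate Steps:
p = 32 (p = -8*(-4) = 32)
B = -76 (B = (-3 - 20) - 53 = -23 - 53 = -76)
((3³/(-122))*96 + p)*B = ((3³/(-122))*96 + 32)*(-76) = ((27*(-1/122))*96 + 32)*(-76) = (-27/122*96 + 32)*(-76) = (-1296/61 + 32)*(-76) = (656/61)*(-76) = -49856/61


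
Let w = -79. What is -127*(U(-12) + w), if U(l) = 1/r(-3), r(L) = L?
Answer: 30226/3 ≈ 10075.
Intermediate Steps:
U(l) = -⅓ (U(l) = 1/(-3) = -⅓)
-127*(U(-12) + w) = -127*(-⅓ - 79) = -127*(-238/3) = 30226/3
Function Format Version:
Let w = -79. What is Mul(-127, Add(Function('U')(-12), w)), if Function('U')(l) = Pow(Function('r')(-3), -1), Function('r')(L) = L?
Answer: Rational(30226, 3) ≈ 10075.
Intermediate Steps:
Function('U')(l) = Rational(-1, 3) (Function('U')(l) = Pow(-3, -1) = Rational(-1, 3))
Mul(-127, Add(Function('U')(-12), w)) = Mul(-127, Add(Rational(-1, 3), -79)) = Mul(-127, Rational(-238, 3)) = Rational(30226, 3)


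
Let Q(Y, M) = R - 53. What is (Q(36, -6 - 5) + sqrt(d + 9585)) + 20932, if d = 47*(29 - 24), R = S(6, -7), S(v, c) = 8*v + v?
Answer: 20933 + 2*sqrt(2455) ≈ 21032.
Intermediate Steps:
S(v, c) = 9*v
R = 54 (R = 9*6 = 54)
d = 235 (d = 47*5 = 235)
Q(Y, M) = 1 (Q(Y, M) = 54 - 53 = 1)
(Q(36, -6 - 5) + sqrt(d + 9585)) + 20932 = (1 + sqrt(235 + 9585)) + 20932 = (1 + sqrt(9820)) + 20932 = (1 + 2*sqrt(2455)) + 20932 = 20933 + 2*sqrt(2455)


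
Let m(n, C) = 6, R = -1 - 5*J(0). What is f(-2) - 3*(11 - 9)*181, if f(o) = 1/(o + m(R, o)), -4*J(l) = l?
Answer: -4343/4 ≈ -1085.8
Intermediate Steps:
J(l) = -l/4
R = -1 (R = -1 - (-5)*0/4 = -1 - 5*0 = -1 + 0 = -1)
f(o) = 1/(6 + o) (f(o) = 1/(o + 6) = 1/(6 + o))
f(-2) - 3*(11 - 9)*181 = 1/(6 - 2) - 3*(11 - 9)*181 = 1/4 - 3*2*181 = ¼ - 6*181 = ¼ - 1086 = -4343/4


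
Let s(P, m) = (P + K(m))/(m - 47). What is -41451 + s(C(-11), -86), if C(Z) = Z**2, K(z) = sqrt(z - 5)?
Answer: -5513104/133 - I*sqrt(91)/133 ≈ -41452.0 - 0.071725*I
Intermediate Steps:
K(z) = sqrt(-5 + z)
s(P, m) = (P + sqrt(-5 + m))/(-47 + m) (s(P, m) = (P + sqrt(-5 + m))/(m - 47) = (P + sqrt(-5 + m))/(-47 + m))
-41451 + s(C(-11), -86) = -41451 + ((-11)**2 + sqrt(-5 - 86))/(-47 - 86) = -41451 + (121 + sqrt(-91))/(-133) = -41451 - (121 + I*sqrt(91))/133 = -41451 + (-121/133 - I*sqrt(91)/133) = -5513104/133 - I*sqrt(91)/133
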